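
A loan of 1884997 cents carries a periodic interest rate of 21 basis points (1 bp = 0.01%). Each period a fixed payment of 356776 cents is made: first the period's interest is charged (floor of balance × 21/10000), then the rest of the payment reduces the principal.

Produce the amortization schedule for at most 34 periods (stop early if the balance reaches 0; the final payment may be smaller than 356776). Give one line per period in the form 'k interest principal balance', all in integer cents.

1 3958 352818 1532179
2 3217 353559 1178620
3 2475 354301 824319
4 1731 355045 469274
5 985 355791 113483
6 238 113483 0

1. interest=⌊1884997·21/10000⌋=3958; principal=356776-3958=352818; balance=1884997-352818=1532179
2. interest=⌊1532179·21/10000⌋=3217; principal=356776-3217=353559; balance=1532179-353559=1178620
3. interest=⌊1178620·21/10000⌋=2475; principal=356776-2475=354301; balance=1178620-354301=824319
4. interest=⌊824319·21/10000⌋=1731; principal=356776-1731=355045; balance=824319-355045=469274
5. interest=⌊469274·21/10000⌋=985; principal=356776-985=355791; balance=469274-355791=113483
6. interest=⌊113483·21/10000⌋=238; principal=min(356776-238,113483)=113483; balance=113483-113483=0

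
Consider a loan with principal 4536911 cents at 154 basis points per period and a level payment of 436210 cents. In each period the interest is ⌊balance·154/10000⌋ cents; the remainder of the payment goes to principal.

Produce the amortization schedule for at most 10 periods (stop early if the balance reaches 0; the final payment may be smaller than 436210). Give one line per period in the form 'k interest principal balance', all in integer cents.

1. interest=⌊4536911·154/10000⌋=69868; principal=436210-69868=366342; balance=4536911-366342=4170569
2. interest=⌊4170569·154/10000⌋=64226; principal=436210-64226=371984; balance=4170569-371984=3798585
3. interest=⌊3798585·154/10000⌋=58498; principal=436210-58498=377712; balance=3798585-377712=3420873
4. interest=⌊3420873·154/10000⌋=52681; principal=436210-52681=383529; balance=3420873-383529=3037344
5. interest=⌊3037344·154/10000⌋=46775; principal=436210-46775=389435; balance=3037344-389435=2647909
6. interest=⌊2647909·154/10000⌋=40777; principal=436210-40777=395433; balance=2647909-395433=2252476
7. interest=⌊2252476·154/10000⌋=34688; principal=436210-34688=401522; balance=2252476-401522=1850954
8. interest=⌊1850954·154/10000⌋=28504; principal=436210-28504=407706; balance=1850954-407706=1443248
9. interest=⌊1443248·154/10000⌋=22226; principal=436210-22226=413984; balance=1443248-413984=1029264
10. interest=⌊1029264·154/10000⌋=15850; principal=436210-15850=420360; balance=1029264-420360=608904

1 69868 366342 4170569
2 64226 371984 3798585
3 58498 377712 3420873
4 52681 383529 3037344
5 46775 389435 2647909
6 40777 395433 2252476
7 34688 401522 1850954
8 28504 407706 1443248
9 22226 413984 1029264
10 15850 420360 608904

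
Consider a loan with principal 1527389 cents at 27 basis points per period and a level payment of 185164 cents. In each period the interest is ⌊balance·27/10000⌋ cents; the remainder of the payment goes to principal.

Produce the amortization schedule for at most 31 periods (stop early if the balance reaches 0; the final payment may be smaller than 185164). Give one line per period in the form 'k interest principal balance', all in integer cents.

1. interest=⌊1527389·27/10000⌋=4123; principal=185164-4123=181041; balance=1527389-181041=1346348
2. interest=⌊1346348·27/10000⌋=3635; principal=185164-3635=181529; balance=1346348-181529=1164819
3. interest=⌊1164819·27/10000⌋=3145; principal=185164-3145=182019; balance=1164819-182019=982800
4. interest=⌊982800·27/10000⌋=2653; principal=185164-2653=182511; balance=982800-182511=800289
5. interest=⌊800289·27/10000⌋=2160; principal=185164-2160=183004; balance=800289-183004=617285
6. interest=⌊617285·27/10000⌋=1666; principal=185164-1666=183498; balance=617285-183498=433787
7. interest=⌊433787·27/10000⌋=1171; principal=185164-1171=183993; balance=433787-183993=249794
8. interest=⌊249794·27/10000⌋=674; principal=185164-674=184490; balance=249794-184490=65304
9. interest=⌊65304·27/10000⌋=176; principal=min(185164-176,65304)=65304; balance=65304-65304=0

1 4123 181041 1346348
2 3635 181529 1164819
3 3145 182019 982800
4 2653 182511 800289
5 2160 183004 617285
6 1666 183498 433787
7 1171 183993 249794
8 674 184490 65304
9 176 65304 0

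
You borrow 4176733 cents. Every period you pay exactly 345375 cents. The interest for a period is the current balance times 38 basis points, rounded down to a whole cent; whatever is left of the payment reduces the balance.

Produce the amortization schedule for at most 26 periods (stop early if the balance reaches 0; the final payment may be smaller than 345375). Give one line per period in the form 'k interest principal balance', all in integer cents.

1 15871 329504 3847229
2 14619 330756 3516473
3 13362 332013 3184460
4 12100 333275 2851185
5 10834 334541 2516644
6 9563 335812 2180832
7 8287 337088 1843744
8 7006 338369 1505375
9 5720 339655 1165720
10 4429 340946 824774
11 3134 342241 482533
12 1833 343542 138991
13 528 138991 0

1. interest=⌊4176733·38/10000⌋=15871; principal=345375-15871=329504; balance=4176733-329504=3847229
2. interest=⌊3847229·38/10000⌋=14619; principal=345375-14619=330756; balance=3847229-330756=3516473
3. interest=⌊3516473·38/10000⌋=13362; principal=345375-13362=332013; balance=3516473-332013=3184460
4. interest=⌊3184460·38/10000⌋=12100; principal=345375-12100=333275; balance=3184460-333275=2851185
5. interest=⌊2851185·38/10000⌋=10834; principal=345375-10834=334541; balance=2851185-334541=2516644
6. interest=⌊2516644·38/10000⌋=9563; principal=345375-9563=335812; balance=2516644-335812=2180832
7. interest=⌊2180832·38/10000⌋=8287; principal=345375-8287=337088; balance=2180832-337088=1843744
8. interest=⌊1843744·38/10000⌋=7006; principal=345375-7006=338369; balance=1843744-338369=1505375
9. interest=⌊1505375·38/10000⌋=5720; principal=345375-5720=339655; balance=1505375-339655=1165720
10. interest=⌊1165720·38/10000⌋=4429; principal=345375-4429=340946; balance=1165720-340946=824774
11. interest=⌊824774·38/10000⌋=3134; principal=345375-3134=342241; balance=824774-342241=482533
12. interest=⌊482533·38/10000⌋=1833; principal=345375-1833=343542; balance=482533-343542=138991
13. interest=⌊138991·38/10000⌋=528; principal=min(345375-528,138991)=138991; balance=138991-138991=0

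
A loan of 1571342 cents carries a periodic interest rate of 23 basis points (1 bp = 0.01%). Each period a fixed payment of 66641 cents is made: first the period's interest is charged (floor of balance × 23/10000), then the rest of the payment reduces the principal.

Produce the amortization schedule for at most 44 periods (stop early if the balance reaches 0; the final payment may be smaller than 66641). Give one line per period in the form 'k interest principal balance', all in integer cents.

1 3614 63027 1508315
2 3469 63172 1445143
3 3323 63318 1381825
4 3178 63463 1318362
5 3032 63609 1254753
6 2885 63756 1190997
7 2739 63902 1127095
8 2592 64049 1063046
9 2445 64196 998850
10 2297 64344 934506
11 2149 64492 870014
12 2001 64640 805374
13 1852 64789 740585
14 1703 64938 675647
15 1553 65088 610559
16 1404 65237 545322
17 1254 65387 479935
18 1103 65538 414397
19 953 65688 348709
20 802 65839 282870
21 650 65991 216879
22 498 66143 150736
23 346 66295 84441
24 194 66447 17994
25 41 17994 0

1. interest=⌊1571342·23/10000⌋=3614; principal=66641-3614=63027; balance=1571342-63027=1508315
2. interest=⌊1508315·23/10000⌋=3469; principal=66641-3469=63172; balance=1508315-63172=1445143
3. interest=⌊1445143·23/10000⌋=3323; principal=66641-3323=63318; balance=1445143-63318=1381825
4. interest=⌊1381825·23/10000⌋=3178; principal=66641-3178=63463; balance=1381825-63463=1318362
5. interest=⌊1318362·23/10000⌋=3032; principal=66641-3032=63609; balance=1318362-63609=1254753
6. interest=⌊1254753·23/10000⌋=2885; principal=66641-2885=63756; balance=1254753-63756=1190997
7. interest=⌊1190997·23/10000⌋=2739; principal=66641-2739=63902; balance=1190997-63902=1127095
8. interest=⌊1127095·23/10000⌋=2592; principal=66641-2592=64049; balance=1127095-64049=1063046
9. interest=⌊1063046·23/10000⌋=2445; principal=66641-2445=64196; balance=1063046-64196=998850
10. interest=⌊998850·23/10000⌋=2297; principal=66641-2297=64344; balance=998850-64344=934506
11. interest=⌊934506·23/10000⌋=2149; principal=66641-2149=64492; balance=934506-64492=870014
12. interest=⌊870014·23/10000⌋=2001; principal=66641-2001=64640; balance=870014-64640=805374
13. interest=⌊805374·23/10000⌋=1852; principal=66641-1852=64789; balance=805374-64789=740585
14. interest=⌊740585·23/10000⌋=1703; principal=66641-1703=64938; balance=740585-64938=675647
15. interest=⌊675647·23/10000⌋=1553; principal=66641-1553=65088; balance=675647-65088=610559
16. interest=⌊610559·23/10000⌋=1404; principal=66641-1404=65237; balance=610559-65237=545322
17. interest=⌊545322·23/10000⌋=1254; principal=66641-1254=65387; balance=545322-65387=479935
18. interest=⌊479935·23/10000⌋=1103; principal=66641-1103=65538; balance=479935-65538=414397
19. interest=⌊414397·23/10000⌋=953; principal=66641-953=65688; balance=414397-65688=348709
20. interest=⌊348709·23/10000⌋=802; principal=66641-802=65839; balance=348709-65839=282870
21. interest=⌊282870·23/10000⌋=650; principal=66641-650=65991; balance=282870-65991=216879
22. interest=⌊216879·23/10000⌋=498; principal=66641-498=66143; balance=216879-66143=150736
23. interest=⌊150736·23/10000⌋=346; principal=66641-346=66295; balance=150736-66295=84441
24. interest=⌊84441·23/10000⌋=194; principal=66641-194=66447; balance=84441-66447=17994
25. interest=⌊17994·23/10000⌋=41; principal=min(66641-41,17994)=17994; balance=17994-17994=0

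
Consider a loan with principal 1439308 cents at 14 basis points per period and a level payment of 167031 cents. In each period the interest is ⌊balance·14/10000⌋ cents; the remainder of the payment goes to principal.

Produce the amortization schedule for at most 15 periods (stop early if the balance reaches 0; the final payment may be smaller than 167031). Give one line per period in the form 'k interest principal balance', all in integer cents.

1 2015 165016 1274292
2 1784 165247 1109045
3 1552 165479 943566
4 1320 165711 777855
5 1088 165943 611912
6 856 166175 445737
7 624 166407 279330
8 391 166640 112690
9 157 112690 0

1. interest=⌊1439308·14/10000⌋=2015; principal=167031-2015=165016; balance=1439308-165016=1274292
2. interest=⌊1274292·14/10000⌋=1784; principal=167031-1784=165247; balance=1274292-165247=1109045
3. interest=⌊1109045·14/10000⌋=1552; principal=167031-1552=165479; balance=1109045-165479=943566
4. interest=⌊943566·14/10000⌋=1320; principal=167031-1320=165711; balance=943566-165711=777855
5. interest=⌊777855·14/10000⌋=1088; principal=167031-1088=165943; balance=777855-165943=611912
6. interest=⌊611912·14/10000⌋=856; principal=167031-856=166175; balance=611912-166175=445737
7. interest=⌊445737·14/10000⌋=624; principal=167031-624=166407; balance=445737-166407=279330
8. interest=⌊279330·14/10000⌋=391; principal=167031-391=166640; balance=279330-166640=112690
9. interest=⌊112690·14/10000⌋=157; principal=min(167031-157,112690)=112690; balance=112690-112690=0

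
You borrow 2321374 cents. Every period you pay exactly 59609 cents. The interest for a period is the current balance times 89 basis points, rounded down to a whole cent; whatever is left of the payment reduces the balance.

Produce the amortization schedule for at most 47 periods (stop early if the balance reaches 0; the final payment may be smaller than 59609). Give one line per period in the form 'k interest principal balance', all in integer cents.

1. interest=⌊2321374·89/10000⌋=20660; principal=59609-20660=38949; balance=2321374-38949=2282425
2. interest=⌊2282425·89/10000⌋=20313; principal=59609-20313=39296; balance=2282425-39296=2243129
3. interest=⌊2243129·89/10000⌋=19963; principal=59609-19963=39646; balance=2243129-39646=2203483
4. interest=⌊2203483·89/10000⌋=19610; principal=59609-19610=39999; balance=2203483-39999=2163484
5. interest=⌊2163484·89/10000⌋=19255; principal=59609-19255=40354; balance=2163484-40354=2123130
6. interest=⌊2123130·89/10000⌋=18895; principal=59609-18895=40714; balance=2123130-40714=2082416
7. interest=⌊2082416·89/10000⌋=18533; principal=59609-18533=41076; balance=2082416-41076=2041340
8. interest=⌊2041340·89/10000⌋=18167; principal=59609-18167=41442; balance=2041340-41442=1999898
9. interest=⌊1999898·89/10000⌋=17799; principal=59609-17799=41810; balance=1999898-41810=1958088
10. interest=⌊1958088·89/10000⌋=17426; principal=59609-17426=42183; balance=1958088-42183=1915905
11. interest=⌊1915905·89/10000⌋=17051; principal=59609-17051=42558; balance=1915905-42558=1873347
12. interest=⌊1873347·89/10000⌋=16672; principal=59609-16672=42937; balance=1873347-42937=1830410
13. interest=⌊1830410·89/10000⌋=16290; principal=59609-16290=43319; balance=1830410-43319=1787091
14. interest=⌊1787091·89/10000⌋=15905; principal=59609-15905=43704; balance=1787091-43704=1743387
15. interest=⌊1743387·89/10000⌋=15516; principal=59609-15516=44093; balance=1743387-44093=1699294
16. interest=⌊1699294·89/10000⌋=15123; principal=59609-15123=44486; balance=1699294-44486=1654808
17. interest=⌊1654808·89/10000⌋=14727; principal=59609-14727=44882; balance=1654808-44882=1609926
18. interest=⌊1609926·89/10000⌋=14328; principal=59609-14328=45281; balance=1609926-45281=1564645
19. interest=⌊1564645·89/10000⌋=13925; principal=59609-13925=45684; balance=1564645-45684=1518961
20. interest=⌊1518961·89/10000⌋=13518; principal=59609-13518=46091; balance=1518961-46091=1472870
21. interest=⌊1472870·89/10000⌋=13108; principal=59609-13108=46501; balance=1472870-46501=1426369
22. interest=⌊1426369·89/10000⌋=12694; principal=59609-12694=46915; balance=1426369-46915=1379454
23. interest=⌊1379454·89/10000⌋=12277; principal=59609-12277=47332; balance=1379454-47332=1332122
24. interest=⌊1332122·89/10000⌋=11855; principal=59609-11855=47754; balance=1332122-47754=1284368
25. interest=⌊1284368·89/10000⌋=11430; principal=59609-11430=48179; balance=1284368-48179=1236189
26. interest=⌊1236189·89/10000⌋=11002; principal=59609-11002=48607; balance=1236189-48607=1187582
27. interest=⌊1187582·89/10000⌋=10569; principal=59609-10569=49040; balance=1187582-49040=1138542
28. interest=⌊1138542·89/10000⌋=10133; principal=59609-10133=49476; balance=1138542-49476=1089066
29. interest=⌊1089066·89/10000⌋=9692; principal=59609-9692=49917; balance=1089066-49917=1039149
30. interest=⌊1039149·89/10000⌋=9248; principal=59609-9248=50361; balance=1039149-50361=988788
31. interest=⌊988788·89/10000⌋=8800; principal=59609-8800=50809; balance=988788-50809=937979
32. interest=⌊937979·89/10000⌋=8348; principal=59609-8348=51261; balance=937979-51261=886718
33. interest=⌊886718·89/10000⌋=7891; principal=59609-7891=51718; balance=886718-51718=835000
34. interest=⌊835000·89/10000⌋=7431; principal=59609-7431=52178; balance=835000-52178=782822
35. interest=⌊782822·89/10000⌋=6967; principal=59609-6967=52642; balance=782822-52642=730180
36. interest=⌊730180·89/10000⌋=6498; principal=59609-6498=53111; balance=730180-53111=677069
37. interest=⌊677069·89/10000⌋=6025; principal=59609-6025=53584; balance=677069-53584=623485
38. interest=⌊623485·89/10000⌋=5549; principal=59609-5549=54060; balance=623485-54060=569425
39. interest=⌊569425·89/10000⌋=5067; principal=59609-5067=54542; balance=569425-54542=514883
40. interest=⌊514883·89/10000⌋=4582; principal=59609-4582=55027; balance=514883-55027=459856
41. interest=⌊459856·89/10000⌋=4092; principal=59609-4092=55517; balance=459856-55517=404339
42. interest=⌊404339·89/10000⌋=3598; principal=59609-3598=56011; balance=404339-56011=348328
43. interest=⌊348328·89/10000⌋=3100; principal=59609-3100=56509; balance=348328-56509=291819
44. interest=⌊291819·89/10000⌋=2597; principal=59609-2597=57012; balance=291819-57012=234807
45. interest=⌊234807·89/10000⌋=2089; principal=59609-2089=57520; balance=234807-57520=177287
46. interest=⌊177287·89/10000⌋=1577; principal=59609-1577=58032; balance=177287-58032=119255
47. interest=⌊119255·89/10000⌋=1061; principal=59609-1061=58548; balance=119255-58548=60707

1 20660 38949 2282425
2 20313 39296 2243129
3 19963 39646 2203483
4 19610 39999 2163484
5 19255 40354 2123130
6 18895 40714 2082416
7 18533 41076 2041340
8 18167 41442 1999898
9 17799 41810 1958088
10 17426 42183 1915905
11 17051 42558 1873347
12 16672 42937 1830410
13 16290 43319 1787091
14 15905 43704 1743387
15 15516 44093 1699294
16 15123 44486 1654808
17 14727 44882 1609926
18 14328 45281 1564645
19 13925 45684 1518961
20 13518 46091 1472870
21 13108 46501 1426369
22 12694 46915 1379454
23 12277 47332 1332122
24 11855 47754 1284368
25 11430 48179 1236189
26 11002 48607 1187582
27 10569 49040 1138542
28 10133 49476 1089066
29 9692 49917 1039149
30 9248 50361 988788
31 8800 50809 937979
32 8348 51261 886718
33 7891 51718 835000
34 7431 52178 782822
35 6967 52642 730180
36 6498 53111 677069
37 6025 53584 623485
38 5549 54060 569425
39 5067 54542 514883
40 4582 55027 459856
41 4092 55517 404339
42 3598 56011 348328
43 3100 56509 291819
44 2597 57012 234807
45 2089 57520 177287
46 1577 58032 119255
47 1061 58548 60707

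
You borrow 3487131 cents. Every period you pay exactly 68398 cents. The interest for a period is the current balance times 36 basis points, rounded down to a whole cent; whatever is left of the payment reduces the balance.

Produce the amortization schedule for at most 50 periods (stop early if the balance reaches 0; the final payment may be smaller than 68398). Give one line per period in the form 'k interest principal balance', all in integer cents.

1. interest=⌊3487131·36/10000⌋=12553; principal=68398-12553=55845; balance=3487131-55845=3431286
2. interest=⌊3431286·36/10000⌋=12352; principal=68398-12352=56046; balance=3431286-56046=3375240
3. interest=⌊3375240·36/10000⌋=12150; principal=68398-12150=56248; balance=3375240-56248=3318992
4. interest=⌊3318992·36/10000⌋=11948; principal=68398-11948=56450; balance=3318992-56450=3262542
5. interest=⌊3262542·36/10000⌋=11745; principal=68398-11745=56653; balance=3262542-56653=3205889
6. interest=⌊3205889·36/10000⌋=11541; principal=68398-11541=56857; balance=3205889-56857=3149032
7. interest=⌊3149032·36/10000⌋=11336; principal=68398-11336=57062; balance=3149032-57062=3091970
8. interest=⌊3091970·36/10000⌋=11131; principal=68398-11131=57267; balance=3091970-57267=3034703
9. interest=⌊3034703·36/10000⌋=10924; principal=68398-10924=57474; balance=3034703-57474=2977229
10. interest=⌊2977229·36/10000⌋=10718; principal=68398-10718=57680; balance=2977229-57680=2919549
11. interest=⌊2919549·36/10000⌋=10510; principal=68398-10510=57888; balance=2919549-57888=2861661
12. interest=⌊2861661·36/10000⌋=10301; principal=68398-10301=58097; balance=2861661-58097=2803564
13. interest=⌊2803564·36/10000⌋=10092; principal=68398-10092=58306; balance=2803564-58306=2745258
14. interest=⌊2745258·36/10000⌋=9882; principal=68398-9882=58516; balance=2745258-58516=2686742
15. interest=⌊2686742·36/10000⌋=9672; principal=68398-9672=58726; balance=2686742-58726=2628016
16. interest=⌊2628016·36/10000⌋=9460; principal=68398-9460=58938; balance=2628016-58938=2569078
17. interest=⌊2569078·36/10000⌋=9248; principal=68398-9248=59150; balance=2569078-59150=2509928
18. interest=⌊2509928·36/10000⌋=9035; principal=68398-9035=59363; balance=2509928-59363=2450565
19. interest=⌊2450565·36/10000⌋=8822; principal=68398-8822=59576; balance=2450565-59576=2390989
20. interest=⌊2390989·36/10000⌋=8607; principal=68398-8607=59791; balance=2390989-59791=2331198
21. interest=⌊2331198·36/10000⌋=8392; principal=68398-8392=60006; balance=2331198-60006=2271192
22. interest=⌊2271192·36/10000⌋=8176; principal=68398-8176=60222; balance=2271192-60222=2210970
23. interest=⌊2210970·36/10000⌋=7959; principal=68398-7959=60439; balance=2210970-60439=2150531
24. interest=⌊2150531·36/10000⌋=7741; principal=68398-7741=60657; balance=2150531-60657=2089874
25. interest=⌊2089874·36/10000⌋=7523; principal=68398-7523=60875; balance=2089874-60875=2028999
26. interest=⌊2028999·36/10000⌋=7304; principal=68398-7304=61094; balance=2028999-61094=1967905
27. interest=⌊1967905·36/10000⌋=7084; principal=68398-7084=61314; balance=1967905-61314=1906591
28. interest=⌊1906591·36/10000⌋=6863; principal=68398-6863=61535; balance=1906591-61535=1845056
29. interest=⌊1845056·36/10000⌋=6642; principal=68398-6642=61756; balance=1845056-61756=1783300
30. interest=⌊1783300·36/10000⌋=6419; principal=68398-6419=61979; balance=1783300-61979=1721321
31. interest=⌊1721321·36/10000⌋=6196; principal=68398-6196=62202; balance=1721321-62202=1659119
32. interest=⌊1659119·36/10000⌋=5972; principal=68398-5972=62426; balance=1659119-62426=1596693
33. interest=⌊1596693·36/10000⌋=5748; principal=68398-5748=62650; balance=1596693-62650=1534043
34. interest=⌊1534043·36/10000⌋=5522; principal=68398-5522=62876; balance=1534043-62876=1471167
35. interest=⌊1471167·36/10000⌋=5296; principal=68398-5296=63102; balance=1471167-63102=1408065
36. interest=⌊1408065·36/10000⌋=5069; principal=68398-5069=63329; balance=1408065-63329=1344736
37. interest=⌊1344736·36/10000⌋=4841; principal=68398-4841=63557; balance=1344736-63557=1281179
38. interest=⌊1281179·36/10000⌋=4612; principal=68398-4612=63786; balance=1281179-63786=1217393
39. interest=⌊1217393·36/10000⌋=4382; principal=68398-4382=64016; balance=1217393-64016=1153377
40. interest=⌊1153377·36/10000⌋=4152; principal=68398-4152=64246; balance=1153377-64246=1089131
41. interest=⌊1089131·36/10000⌋=3920; principal=68398-3920=64478; balance=1089131-64478=1024653
42. interest=⌊1024653·36/10000⌋=3688; principal=68398-3688=64710; balance=1024653-64710=959943
43. interest=⌊959943·36/10000⌋=3455; principal=68398-3455=64943; balance=959943-64943=895000
44. interest=⌊895000·36/10000⌋=3222; principal=68398-3222=65176; balance=895000-65176=829824
45. interest=⌊829824·36/10000⌋=2987; principal=68398-2987=65411; balance=829824-65411=764413
46. interest=⌊764413·36/10000⌋=2751; principal=68398-2751=65647; balance=764413-65647=698766
47. interest=⌊698766·36/10000⌋=2515; principal=68398-2515=65883; balance=698766-65883=632883
48. interest=⌊632883·36/10000⌋=2278; principal=68398-2278=66120; balance=632883-66120=566763
49. interest=⌊566763·36/10000⌋=2040; principal=68398-2040=66358; balance=566763-66358=500405
50. interest=⌊500405·36/10000⌋=1801; principal=68398-1801=66597; balance=500405-66597=433808

1 12553 55845 3431286
2 12352 56046 3375240
3 12150 56248 3318992
4 11948 56450 3262542
5 11745 56653 3205889
6 11541 56857 3149032
7 11336 57062 3091970
8 11131 57267 3034703
9 10924 57474 2977229
10 10718 57680 2919549
11 10510 57888 2861661
12 10301 58097 2803564
13 10092 58306 2745258
14 9882 58516 2686742
15 9672 58726 2628016
16 9460 58938 2569078
17 9248 59150 2509928
18 9035 59363 2450565
19 8822 59576 2390989
20 8607 59791 2331198
21 8392 60006 2271192
22 8176 60222 2210970
23 7959 60439 2150531
24 7741 60657 2089874
25 7523 60875 2028999
26 7304 61094 1967905
27 7084 61314 1906591
28 6863 61535 1845056
29 6642 61756 1783300
30 6419 61979 1721321
31 6196 62202 1659119
32 5972 62426 1596693
33 5748 62650 1534043
34 5522 62876 1471167
35 5296 63102 1408065
36 5069 63329 1344736
37 4841 63557 1281179
38 4612 63786 1217393
39 4382 64016 1153377
40 4152 64246 1089131
41 3920 64478 1024653
42 3688 64710 959943
43 3455 64943 895000
44 3222 65176 829824
45 2987 65411 764413
46 2751 65647 698766
47 2515 65883 632883
48 2278 66120 566763
49 2040 66358 500405
50 1801 66597 433808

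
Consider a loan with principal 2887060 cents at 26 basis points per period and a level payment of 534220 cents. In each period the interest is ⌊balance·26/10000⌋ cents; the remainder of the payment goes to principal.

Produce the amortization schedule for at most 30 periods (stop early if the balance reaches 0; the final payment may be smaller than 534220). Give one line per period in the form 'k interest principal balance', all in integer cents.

1. interest=⌊2887060·26/10000⌋=7506; principal=534220-7506=526714; balance=2887060-526714=2360346
2. interest=⌊2360346·26/10000⌋=6136; principal=534220-6136=528084; balance=2360346-528084=1832262
3. interest=⌊1832262·26/10000⌋=4763; principal=534220-4763=529457; balance=1832262-529457=1302805
4. interest=⌊1302805·26/10000⌋=3387; principal=534220-3387=530833; balance=1302805-530833=771972
5. interest=⌊771972·26/10000⌋=2007; principal=534220-2007=532213; balance=771972-532213=239759
6. interest=⌊239759·26/10000⌋=623; principal=min(534220-623,239759)=239759; balance=239759-239759=0

1 7506 526714 2360346
2 6136 528084 1832262
3 4763 529457 1302805
4 3387 530833 771972
5 2007 532213 239759
6 623 239759 0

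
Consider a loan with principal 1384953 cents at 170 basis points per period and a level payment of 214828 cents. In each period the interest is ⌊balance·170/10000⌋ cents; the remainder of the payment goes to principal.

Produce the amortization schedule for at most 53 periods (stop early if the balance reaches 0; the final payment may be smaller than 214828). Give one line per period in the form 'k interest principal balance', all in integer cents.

1. interest=⌊1384953·170/10000⌋=23544; principal=214828-23544=191284; balance=1384953-191284=1193669
2. interest=⌊1193669·170/10000⌋=20292; principal=214828-20292=194536; balance=1193669-194536=999133
3. interest=⌊999133·170/10000⌋=16985; principal=214828-16985=197843; balance=999133-197843=801290
4. interest=⌊801290·170/10000⌋=13621; principal=214828-13621=201207; balance=801290-201207=600083
5. interest=⌊600083·170/10000⌋=10201; principal=214828-10201=204627; balance=600083-204627=395456
6. interest=⌊395456·170/10000⌋=6722; principal=214828-6722=208106; balance=395456-208106=187350
7. interest=⌊187350·170/10000⌋=3184; principal=min(214828-3184,187350)=187350; balance=187350-187350=0

1 23544 191284 1193669
2 20292 194536 999133
3 16985 197843 801290
4 13621 201207 600083
5 10201 204627 395456
6 6722 208106 187350
7 3184 187350 0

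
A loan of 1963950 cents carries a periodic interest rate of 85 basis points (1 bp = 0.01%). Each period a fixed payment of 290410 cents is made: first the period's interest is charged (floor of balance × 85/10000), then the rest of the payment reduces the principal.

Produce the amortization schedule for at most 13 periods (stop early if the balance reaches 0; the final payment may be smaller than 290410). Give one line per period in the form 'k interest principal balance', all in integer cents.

1 16693 273717 1690233
2 14366 276044 1414189
3 12020 278390 1135799
4 9654 280756 855043
5 7267 283143 571900
6 4861 285549 286351
7 2433 286351 0

1. interest=⌊1963950·85/10000⌋=16693; principal=290410-16693=273717; balance=1963950-273717=1690233
2. interest=⌊1690233·85/10000⌋=14366; principal=290410-14366=276044; balance=1690233-276044=1414189
3. interest=⌊1414189·85/10000⌋=12020; principal=290410-12020=278390; balance=1414189-278390=1135799
4. interest=⌊1135799·85/10000⌋=9654; principal=290410-9654=280756; balance=1135799-280756=855043
5. interest=⌊855043·85/10000⌋=7267; principal=290410-7267=283143; balance=855043-283143=571900
6. interest=⌊571900·85/10000⌋=4861; principal=290410-4861=285549; balance=571900-285549=286351
7. interest=⌊286351·85/10000⌋=2433; principal=min(290410-2433,286351)=286351; balance=286351-286351=0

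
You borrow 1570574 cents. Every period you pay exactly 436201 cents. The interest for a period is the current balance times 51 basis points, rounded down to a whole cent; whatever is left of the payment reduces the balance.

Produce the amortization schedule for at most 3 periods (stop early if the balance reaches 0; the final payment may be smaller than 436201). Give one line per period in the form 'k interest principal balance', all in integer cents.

1 8009 428192 1142382
2 5826 430375 712007
3 3631 432570 279437

1. interest=⌊1570574·51/10000⌋=8009; principal=436201-8009=428192; balance=1570574-428192=1142382
2. interest=⌊1142382·51/10000⌋=5826; principal=436201-5826=430375; balance=1142382-430375=712007
3. interest=⌊712007·51/10000⌋=3631; principal=436201-3631=432570; balance=712007-432570=279437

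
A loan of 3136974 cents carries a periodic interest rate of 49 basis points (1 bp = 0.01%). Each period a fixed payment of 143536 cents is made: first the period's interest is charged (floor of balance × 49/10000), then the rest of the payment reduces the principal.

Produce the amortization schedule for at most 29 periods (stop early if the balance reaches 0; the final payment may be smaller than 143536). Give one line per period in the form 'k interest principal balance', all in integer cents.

1. interest=⌊3136974·49/10000⌋=15371; principal=143536-15371=128165; balance=3136974-128165=3008809
2. interest=⌊3008809·49/10000⌋=14743; principal=143536-14743=128793; balance=3008809-128793=2880016
3. interest=⌊2880016·49/10000⌋=14112; principal=143536-14112=129424; balance=2880016-129424=2750592
4. interest=⌊2750592·49/10000⌋=13477; principal=143536-13477=130059; balance=2750592-130059=2620533
5. interest=⌊2620533·49/10000⌋=12840; principal=143536-12840=130696; balance=2620533-130696=2489837
6. interest=⌊2489837·49/10000⌋=12200; principal=143536-12200=131336; balance=2489837-131336=2358501
7. interest=⌊2358501·49/10000⌋=11556; principal=143536-11556=131980; balance=2358501-131980=2226521
8. interest=⌊2226521·49/10000⌋=10909; principal=143536-10909=132627; balance=2226521-132627=2093894
9. interest=⌊2093894·49/10000⌋=10260; principal=143536-10260=133276; balance=2093894-133276=1960618
10. interest=⌊1960618·49/10000⌋=9607; principal=143536-9607=133929; balance=1960618-133929=1826689
11. interest=⌊1826689·49/10000⌋=8950; principal=143536-8950=134586; balance=1826689-134586=1692103
12. interest=⌊1692103·49/10000⌋=8291; principal=143536-8291=135245; balance=1692103-135245=1556858
13. interest=⌊1556858·49/10000⌋=7628; principal=143536-7628=135908; balance=1556858-135908=1420950
14. interest=⌊1420950·49/10000⌋=6962; principal=143536-6962=136574; balance=1420950-136574=1284376
15. interest=⌊1284376·49/10000⌋=6293; principal=143536-6293=137243; balance=1284376-137243=1147133
16. interest=⌊1147133·49/10000⌋=5620; principal=143536-5620=137916; balance=1147133-137916=1009217
17. interest=⌊1009217·49/10000⌋=4945; principal=143536-4945=138591; balance=1009217-138591=870626
18. interest=⌊870626·49/10000⌋=4266; principal=143536-4266=139270; balance=870626-139270=731356
19. interest=⌊731356·49/10000⌋=3583; principal=143536-3583=139953; balance=731356-139953=591403
20. interest=⌊591403·49/10000⌋=2897; principal=143536-2897=140639; balance=591403-140639=450764
21. interest=⌊450764·49/10000⌋=2208; principal=143536-2208=141328; balance=450764-141328=309436
22. interest=⌊309436·49/10000⌋=1516; principal=143536-1516=142020; balance=309436-142020=167416
23. interest=⌊167416·49/10000⌋=820; principal=143536-820=142716; balance=167416-142716=24700
24. interest=⌊24700·49/10000⌋=121; principal=min(143536-121,24700)=24700; balance=24700-24700=0

1 15371 128165 3008809
2 14743 128793 2880016
3 14112 129424 2750592
4 13477 130059 2620533
5 12840 130696 2489837
6 12200 131336 2358501
7 11556 131980 2226521
8 10909 132627 2093894
9 10260 133276 1960618
10 9607 133929 1826689
11 8950 134586 1692103
12 8291 135245 1556858
13 7628 135908 1420950
14 6962 136574 1284376
15 6293 137243 1147133
16 5620 137916 1009217
17 4945 138591 870626
18 4266 139270 731356
19 3583 139953 591403
20 2897 140639 450764
21 2208 141328 309436
22 1516 142020 167416
23 820 142716 24700
24 121 24700 0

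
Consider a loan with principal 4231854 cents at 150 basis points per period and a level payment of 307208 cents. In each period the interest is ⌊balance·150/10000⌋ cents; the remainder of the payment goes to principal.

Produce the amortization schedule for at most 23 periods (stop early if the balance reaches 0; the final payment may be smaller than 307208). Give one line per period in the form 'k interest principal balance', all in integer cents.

1. interest=⌊4231854·150/10000⌋=63477; principal=307208-63477=243731; balance=4231854-243731=3988123
2. interest=⌊3988123·150/10000⌋=59821; principal=307208-59821=247387; balance=3988123-247387=3740736
3. interest=⌊3740736·150/10000⌋=56111; principal=307208-56111=251097; balance=3740736-251097=3489639
4. interest=⌊3489639·150/10000⌋=52344; principal=307208-52344=254864; balance=3489639-254864=3234775
5. interest=⌊3234775·150/10000⌋=48521; principal=307208-48521=258687; balance=3234775-258687=2976088
6. interest=⌊2976088·150/10000⌋=44641; principal=307208-44641=262567; balance=2976088-262567=2713521
7. interest=⌊2713521·150/10000⌋=40702; principal=307208-40702=266506; balance=2713521-266506=2447015
8. interest=⌊2447015·150/10000⌋=36705; principal=307208-36705=270503; balance=2447015-270503=2176512
9. interest=⌊2176512·150/10000⌋=32647; principal=307208-32647=274561; balance=2176512-274561=1901951
10. interest=⌊1901951·150/10000⌋=28529; principal=307208-28529=278679; balance=1901951-278679=1623272
11. interest=⌊1623272·150/10000⌋=24349; principal=307208-24349=282859; balance=1623272-282859=1340413
12. interest=⌊1340413·150/10000⌋=20106; principal=307208-20106=287102; balance=1340413-287102=1053311
13. interest=⌊1053311·150/10000⌋=15799; principal=307208-15799=291409; balance=1053311-291409=761902
14. interest=⌊761902·150/10000⌋=11428; principal=307208-11428=295780; balance=761902-295780=466122
15. interest=⌊466122·150/10000⌋=6991; principal=307208-6991=300217; balance=466122-300217=165905
16. interest=⌊165905·150/10000⌋=2488; principal=min(307208-2488,165905)=165905; balance=165905-165905=0

1 63477 243731 3988123
2 59821 247387 3740736
3 56111 251097 3489639
4 52344 254864 3234775
5 48521 258687 2976088
6 44641 262567 2713521
7 40702 266506 2447015
8 36705 270503 2176512
9 32647 274561 1901951
10 28529 278679 1623272
11 24349 282859 1340413
12 20106 287102 1053311
13 15799 291409 761902
14 11428 295780 466122
15 6991 300217 165905
16 2488 165905 0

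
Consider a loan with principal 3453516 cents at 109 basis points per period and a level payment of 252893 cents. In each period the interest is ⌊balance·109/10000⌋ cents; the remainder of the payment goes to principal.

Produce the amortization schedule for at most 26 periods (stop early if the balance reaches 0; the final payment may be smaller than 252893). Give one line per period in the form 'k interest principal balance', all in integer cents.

1. interest=⌊3453516·109/10000⌋=37643; principal=252893-37643=215250; balance=3453516-215250=3238266
2. interest=⌊3238266·109/10000⌋=35297; principal=252893-35297=217596; balance=3238266-217596=3020670
3. interest=⌊3020670·109/10000⌋=32925; principal=252893-32925=219968; balance=3020670-219968=2800702
4. interest=⌊2800702·109/10000⌋=30527; principal=252893-30527=222366; balance=2800702-222366=2578336
5. interest=⌊2578336·109/10000⌋=28103; principal=252893-28103=224790; balance=2578336-224790=2353546
6. interest=⌊2353546·109/10000⌋=25653; principal=252893-25653=227240; balance=2353546-227240=2126306
7. interest=⌊2126306·109/10000⌋=23176; principal=252893-23176=229717; balance=2126306-229717=1896589
8. interest=⌊1896589·109/10000⌋=20672; principal=252893-20672=232221; balance=1896589-232221=1664368
9. interest=⌊1664368·109/10000⌋=18141; principal=252893-18141=234752; balance=1664368-234752=1429616
10. interest=⌊1429616·109/10000⌋=15582; principal=252893-15582=237311; balance=1429616-237311=1192305
11. interest=⌊1192305·109/10000⌋=12996; principal=252893-12996=239897; balance=1192305-239897=952408
12. interest=⌊952408·109/10000⌋=10381; principal=252893-10381=242512; balance=952408-242512=709896
13. interest=⌊709896·109/10000⌋=7737; principal=252893-7737=245156; balance=709896-245156=464740
14. interest=⌊464740·109/10000⌋=5065; principal=252893-5065=247828; balance=464740-247828=216912
15. interest=⌊216912·109/10000⌋=2364; principal=min(252893-2364,216912)=216912; balance=216912-216912=0

1 37643 215250 3238266
2 35297 217596 3020670
3 32925 219968 2800702
4 30527 222366 2578336
5 28103 224790 2353546
6 25653 227240 2126306
7 23176 229717 1896589
8 20672 232221 1664368
9 18141 234752 1429616
10 15582 237311 1192305
11 12996 239897 952408
12 10381 242512 709896
13 7737 245156 464740
14 5065 247828 216912
15 2364 216912 0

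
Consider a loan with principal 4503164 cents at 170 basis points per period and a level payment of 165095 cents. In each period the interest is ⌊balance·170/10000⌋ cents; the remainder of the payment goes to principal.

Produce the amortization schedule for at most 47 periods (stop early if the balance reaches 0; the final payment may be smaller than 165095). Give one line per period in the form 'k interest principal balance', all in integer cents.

1 76553 88542 4414622
2 75048 90047 4324575
3 73517 91578 4232997
4 71960 93135 4139862
5 70377 94718 4045144
6 68767 96328 3948816
7 67129 97966 3850850
8 65464 99631 3751219
9 63770 101325 3649894
10 62048 103047 3546847
11 60296 104799 3442048
12 58514 106581 3335467
13 56702 108393 3227074
14 54860 110235 3116839
15 52986 112109 3004730
16 51080 114015 2890715
17 49142 115953 2774762
18 47170 117925 2656837
19 45166 119929 2536908
20 43127 121968 2414940
21 41053 124042 2290898
22 38945 126150 2164748
23 36800 128295 2036453
24 34619 130476 1905977
25 32401 132694 1773283
26 30145 134950 1638333
27 27851 137244 1501089
28 25518 139577 1361512
29 23145 141950 1219562
30 20732 144363 1075199
31 18278 146817 928382
32 15782 149313 779069
33 13244 151851 627218
34 10662 154433 472785
35 8037 157058 315727
36 5367 159728 155999
37 2651 155999 0

1. interest=⌊4503164·170/10000⌋=76553; principal=165095-76553=88542; balance=4503164-88542=4414622
2. interest=⌊4414622·170/10000⌋=75048; principal=165095-75048=90047; balance=4414622-90047=4324575
3. interest=⌊4324575·170/10000⌋=73517; principal=165095-73517=91578; balance=4324575-91578=4232997
4. interest=⌊4232997·170/10000⌋=71960; principal=165095-71960=93135; balance=4232997-93135=4139862
5. interest=⌊4139862·170/10000⌋=70377; principal=165095-70377=94718; balance=4139862-94718=4045144
6. interest=⌊4045144·170/10000⌋=68767; principal=165095-68767=96328; balance=4045144-96328=3948816
7. interest=⌊3948816·170/10000⌋=67129; principal=165095-67129=97966; balance=3948816-97966=3850850
8. interest=⌊3850850·170/10000⌋=65464; principal=165095-65464=99631; balance=3850850-99631=3751219
9. interest=⌊3751219·170/10000⌋=63770; principal=165095-63770=101325; balance=3751219-101325=3649894
10. interest=⌊3649894·170/10000⌋=62048; principal=165095-62048=103047; balance=3649894-103047=3546847
11. interest=⌊3546847·170/10000⌋=60296; principal=165095-60296=104799; balance=3546847-104799=3442048
12. interest=⌊3442048·170/10000⌋=58514; principal=165095-58514=106581; balance=3442048-106581=3335467
13. interest=⌊3335467·170/10000⌋=56702; principal=165095-56702=108393; balance=3335467-108393=3227074
14. interest=⌊3227074·170/10000⌋=54860; principal=165095-54860=110235; balance=3227074-110235=3116839
15. interest=⌊3116839·170/10000⌋=52986; principal=165095-52986=112109; balance=3116839-112109=3004730
16. interest=⌊3004730·170/10000⌋=51080; principal=165095-51080=114015; balance=3004730-114015=2890715
17. interest=⌊2890715·170/10000⌋=49142; principal=165095-49142=115953; balance=2890715-115953=2774762
18. interest=⌊2774762·170/10000⌋=47170; principal=165095-47170=117925; balance=2774762-117925=2656837
19. interest=⌊2656837·170/10000⌋=45166; principal=165095-45166=119929; balance=2656837-119929=2536908
20. interest=⌊2536908·170/10000⌋=43127; principal=165095-43127=121968; balance=2536908-121968=2414940
21. interest=⌊2414940·170/10000⌋=41053; principal=165095-41053=124042; balance=2414940-124042=2290898
22. interest=⌊2290898·170/10000⌋=38945; principal=165095-38945=126150; balance=2290898-126150=2164748
23. interest=⌊2164748·170/10000⌋=36800; principal=165095-36800=128295; balance=2164748-128295=2036453
24. interest=⌊2036453·170/10000⌋=34619; principal=165095-34619=130476; balance=2036453-130476=1905977
25. interest=⌊1905977·170/10000⌋=32401; principal=165095-32401=132694; balance=1905977-132694=1773283
26. interest=⌊1773283·170/10000⌋=30145; principal=165095-30145=134950; balance=1773283-134950=1638333
27. interest=⌊1638333·170/10000⌋=27851; principal=165095-27851=137244; balance=1638333-137244=1501089
28. interest=⌊1501089·170/10000⌋=25518; principal=165095-25518=139577; balance=1501089-139577=1361512
29. interest=⌊1361512·170/10000⌋=23145; principal=165095-23145=141950; balance=1361512-141950=1219562
30. interest=⌊1219562·170/10000⌋=20732; principal=165095-20732=144363; balance=1219562-144363=1075199
31. interest=⌊1075199·170/10000⌋=18278; principal=165095-18278=146817; balance=1075199-146817=928382
32. interest=⌊928382·170/10000⌋=15782; principal=165095-15782=149313; balance=928382-149313=779069
33. interest=⌊779069·170/10000⌋=13244; principal=165095-13244=151851; balance=779069-151851=627218
34. interest=⌊627218·170/10000⌋=10662; principal=165095-10662=154433; balance=627218-154433=472785
35. interest=⌊472785·170/10000⌋=8037; principal=165095-8037=157058; balance=472785-157058=315727
36. interest=⌊315727·170/10000⌋=5367; principal=165095-5367=159728; balance=315727-159728=155999
37. interest=⌊155999·170/10000⌋=2651; principal=min(165095-2651,155999)=155999; balance=155999-155999=0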